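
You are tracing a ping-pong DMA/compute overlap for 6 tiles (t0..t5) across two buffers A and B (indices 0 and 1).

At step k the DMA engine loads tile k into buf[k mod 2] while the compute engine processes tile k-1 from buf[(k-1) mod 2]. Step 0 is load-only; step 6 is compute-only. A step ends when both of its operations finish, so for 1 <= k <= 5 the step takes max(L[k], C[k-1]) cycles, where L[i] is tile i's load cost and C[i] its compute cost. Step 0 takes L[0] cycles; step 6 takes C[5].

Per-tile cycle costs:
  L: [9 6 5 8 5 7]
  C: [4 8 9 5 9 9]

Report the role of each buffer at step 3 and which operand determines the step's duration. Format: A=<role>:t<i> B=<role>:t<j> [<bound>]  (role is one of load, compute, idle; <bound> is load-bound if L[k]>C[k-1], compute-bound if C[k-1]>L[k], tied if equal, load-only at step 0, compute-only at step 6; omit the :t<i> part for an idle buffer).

step 3: A=compute:t2 B=load:t3 [compute-bound]

k=0 load=t0/9c comp=- wait=9 total=9
k=1 load=t1/6c comp=t0/4c wait=6 total=15
k=2 load=t2/5c comp=t1/8c wait=8 total=23
k=3 load=t3/8c comp=t2/9c wait=9 total=32
k=4 load=t4/5c comp=t3/5c wait=5 total=37
k=5 load=t5/7c comp=t4/9c wait=9 total=46
k=6 load=- comp=t5/9c wait=9 total=55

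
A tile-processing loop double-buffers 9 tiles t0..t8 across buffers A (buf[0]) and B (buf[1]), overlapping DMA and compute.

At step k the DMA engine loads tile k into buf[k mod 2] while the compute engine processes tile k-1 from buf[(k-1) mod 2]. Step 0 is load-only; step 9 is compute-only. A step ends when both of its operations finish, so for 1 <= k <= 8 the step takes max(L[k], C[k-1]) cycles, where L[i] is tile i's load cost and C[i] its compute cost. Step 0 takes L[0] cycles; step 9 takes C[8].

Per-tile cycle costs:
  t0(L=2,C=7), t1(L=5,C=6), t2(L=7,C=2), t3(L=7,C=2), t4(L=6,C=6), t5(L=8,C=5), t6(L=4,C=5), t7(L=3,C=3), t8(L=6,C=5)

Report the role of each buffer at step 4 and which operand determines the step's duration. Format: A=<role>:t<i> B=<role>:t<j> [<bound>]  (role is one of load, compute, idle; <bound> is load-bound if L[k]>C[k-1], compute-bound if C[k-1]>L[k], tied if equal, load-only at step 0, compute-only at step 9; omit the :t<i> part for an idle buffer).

step 4: A=load:t4 B=compute:t3 [load-bound]

k=0 load=t0/2c comp=- wait=2 total=2
k=1 load=t1/5c comp=t0/7c wait=7 total=9
k=2 load=t2/7c comp=t1/6c wait=7 total=16
k=3 load=t3/7c comp=t2/2c wait=7 total=23
k=4 load=t4/6c comp=t3/2c wait=6 total=29
k=5 load=t5/8c comp=t4/6c wait=8 total=37
k=6 load=t6/4c comp=t5/5c wait=5 total=42
k=7 load=t7/3c comp=t6/5c wait=5 total=47
k=8 load=t8/6c comp=t7/3c wait=6 total=53
k=9 load=- comp=t8/5c wait=5 total=58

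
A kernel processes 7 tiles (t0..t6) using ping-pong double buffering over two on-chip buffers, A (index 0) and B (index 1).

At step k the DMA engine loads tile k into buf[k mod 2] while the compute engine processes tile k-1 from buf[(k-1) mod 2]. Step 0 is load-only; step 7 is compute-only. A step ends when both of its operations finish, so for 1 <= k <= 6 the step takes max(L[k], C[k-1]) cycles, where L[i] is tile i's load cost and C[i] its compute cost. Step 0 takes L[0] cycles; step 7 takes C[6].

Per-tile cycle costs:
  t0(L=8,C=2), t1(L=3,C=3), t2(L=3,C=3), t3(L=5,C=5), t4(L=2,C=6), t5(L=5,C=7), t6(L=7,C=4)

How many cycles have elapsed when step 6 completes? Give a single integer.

k=0 load=t0/8c comp=- wait=8 total=8
k=1 load=t1/3c comp=t0/2c wait=3 total=11
k=2 load=t2/3c comp=t1/3c wait=3 total=14
k=3 load=t3/5c comp=t2/3c wait=5 total=19
k=4 load=t4/2c comp=t3/5c wait=5 total=24
k=5 load=t5/5c comp=t4/6c wait=6 total=30
k=6 load=t6/7c comp=t5/7c wait=7 total=37
k=7 load=- comp=t6/4c wait=4 total=41

end_cycle[6] = 37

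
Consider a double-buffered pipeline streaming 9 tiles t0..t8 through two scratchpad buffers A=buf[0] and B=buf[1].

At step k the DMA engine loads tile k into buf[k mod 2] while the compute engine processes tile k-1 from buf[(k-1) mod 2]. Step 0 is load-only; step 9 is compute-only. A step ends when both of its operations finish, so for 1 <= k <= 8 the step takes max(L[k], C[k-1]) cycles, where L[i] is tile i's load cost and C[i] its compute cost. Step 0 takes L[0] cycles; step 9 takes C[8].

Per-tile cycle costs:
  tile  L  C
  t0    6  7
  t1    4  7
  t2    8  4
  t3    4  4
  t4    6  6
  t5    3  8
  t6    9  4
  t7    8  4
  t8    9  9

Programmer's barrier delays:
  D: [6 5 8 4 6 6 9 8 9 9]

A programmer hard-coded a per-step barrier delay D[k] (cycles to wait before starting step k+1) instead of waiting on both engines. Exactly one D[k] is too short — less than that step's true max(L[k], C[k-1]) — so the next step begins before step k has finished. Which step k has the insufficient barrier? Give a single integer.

hazard at step 1

step 0: need L[0]=6 = 6; D[0]=6 ok
step 1: need max(L[1]=4,C[0]=7) = 7; D[1]=5 SHORT
step 2: need max(L[2]=8,C[1]=7) = 8; D[2]=8 ok
step 3: need max(L[3]=4,C[2]=4) = 4; D[3]=4 ok
step 4: need max(L[4]=6,C[3]=4) = 6; D[4]=6 ok
step 5: need max(L[5]=3,C[4]=6) = 6; D[5]=6 ok
step 6: need max(L[6]=9,C[5]=8) = 9; D[6]=9 ok
step 7: need max(L[7]=8,C[6]=4) = 8; D[7]=8 ok
step 8: need max(L[8]=9,C[7]=4) = 9; D[8]=9 ok
step 9: need C[8]=9 = 9; D[9]=9 ok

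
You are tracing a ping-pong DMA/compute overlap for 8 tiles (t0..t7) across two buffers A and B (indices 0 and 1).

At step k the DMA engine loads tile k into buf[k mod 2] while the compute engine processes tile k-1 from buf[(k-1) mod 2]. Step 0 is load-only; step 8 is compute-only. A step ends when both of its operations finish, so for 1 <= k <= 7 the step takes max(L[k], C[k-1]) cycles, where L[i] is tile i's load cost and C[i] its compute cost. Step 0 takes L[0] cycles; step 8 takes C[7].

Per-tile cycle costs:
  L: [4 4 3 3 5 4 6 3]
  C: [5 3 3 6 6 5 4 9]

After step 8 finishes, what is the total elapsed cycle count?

end_cycle[8] = 46

  0. 4=4c; end=4; A:t0 B:-
  1. max(4,5)=5c; end=9; A:t0 B:t1
  2. max(3,3)=3c; end=12; A:t2 B:t1
  3. max(3,3)=3c; end=15; A:t2 B:t3
  4. max(5,6)=6c; end=21; A:t4 B:t3
  5. max(4,6)=6c; end=27; A:t4 B:t5
  6. max(6,5)=6c; end=33; A:t6 B:t5
  7. max(3,4)=4c; end=37; A:t6 B:t7
  8. 9=9c; end=46; A:t6 B:t7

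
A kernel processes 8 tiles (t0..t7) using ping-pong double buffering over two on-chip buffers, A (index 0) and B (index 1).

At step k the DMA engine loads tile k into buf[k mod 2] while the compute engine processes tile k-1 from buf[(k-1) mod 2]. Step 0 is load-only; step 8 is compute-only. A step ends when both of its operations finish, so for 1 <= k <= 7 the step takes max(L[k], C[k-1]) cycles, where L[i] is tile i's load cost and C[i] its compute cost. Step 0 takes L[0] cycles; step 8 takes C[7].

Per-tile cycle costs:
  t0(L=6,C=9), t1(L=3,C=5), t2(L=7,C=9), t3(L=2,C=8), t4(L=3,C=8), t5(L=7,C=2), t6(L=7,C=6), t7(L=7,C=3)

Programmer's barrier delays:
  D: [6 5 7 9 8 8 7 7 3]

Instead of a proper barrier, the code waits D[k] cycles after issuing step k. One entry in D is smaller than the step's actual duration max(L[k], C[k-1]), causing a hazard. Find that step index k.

hazard at step 1

k=0 barrier L[0]=6→6c, D[0]=6 ok
k=1 barrier max(L[1]=3,C[0]=9)→9c, D[1]=5 SHORT
k=2 barrier max(L[2]=7,C[1]=5)→7c, D[2]=7 ok
k=3 barrier max(L[3]=2,C[2]=9)→9c, D[3]=9 ok
k=4 barrier max(L[4]=3,C[3]=8)→8c, D[4]=8 ok
k=5 barrier max(L[5]=7,C[4]=8)→8c, D[5]=8 ok
k=6 barrier max(L[6]=7,C[5]=2)→7c, D[6]=7 ok
k=7 barrier max(L[7]=7,C[6]=6)→7c, D[7]=7 ok
k=8 barrier C[7]=3→3c, D[8]=3 ok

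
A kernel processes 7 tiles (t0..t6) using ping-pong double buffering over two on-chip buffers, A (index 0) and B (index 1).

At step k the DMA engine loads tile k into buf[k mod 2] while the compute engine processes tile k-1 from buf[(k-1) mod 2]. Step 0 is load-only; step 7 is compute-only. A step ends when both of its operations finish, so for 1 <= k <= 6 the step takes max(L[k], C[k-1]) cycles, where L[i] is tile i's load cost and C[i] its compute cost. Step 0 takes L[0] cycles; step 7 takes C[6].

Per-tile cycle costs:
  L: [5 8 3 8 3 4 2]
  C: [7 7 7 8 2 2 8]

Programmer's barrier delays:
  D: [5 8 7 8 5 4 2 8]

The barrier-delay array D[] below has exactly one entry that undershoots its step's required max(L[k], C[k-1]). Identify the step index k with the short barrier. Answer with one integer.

hazard at step 4

[0] required=L[0]=5=5 vs D=5 ok
[1] required=max(L[1]=8,C[0]=7)=8 vs D=8 ok
[2] required=max(L[2]=3,C[1]=7)=7 vs D=7 ok
[3] required=max(L[3]=8,C[2]=7)=8 vs D=8 ok
[4] required=max(L[4]=3,C[3]=8)=8 vs D=5 SHORT
[5] required=max(L[5]=4,C[4]=2)=4 vs D=4 ok
[6] required=max(L[6]=2,C[5]=2)=2 vs D=2 ok
[7] required=C[6]=8=8 vs D=8 ok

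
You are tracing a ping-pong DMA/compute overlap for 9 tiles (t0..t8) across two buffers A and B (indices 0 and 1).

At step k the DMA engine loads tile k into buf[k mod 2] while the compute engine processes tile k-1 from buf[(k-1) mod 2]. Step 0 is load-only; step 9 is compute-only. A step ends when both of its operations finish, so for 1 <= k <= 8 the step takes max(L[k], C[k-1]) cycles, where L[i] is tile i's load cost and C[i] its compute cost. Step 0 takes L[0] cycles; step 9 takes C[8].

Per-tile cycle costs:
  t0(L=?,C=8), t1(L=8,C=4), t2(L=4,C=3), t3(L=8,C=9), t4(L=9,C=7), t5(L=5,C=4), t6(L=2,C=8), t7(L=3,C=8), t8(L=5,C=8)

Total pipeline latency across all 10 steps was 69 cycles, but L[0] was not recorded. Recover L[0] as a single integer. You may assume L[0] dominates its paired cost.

step 0 | dur = L[0]=? = L[0]  (unknown; binding)
step 1 | dur = max(L[1]=8, C[0]=8) = 8
step 2 | dur = max(L[2]=4, C[1]=4) = 4
step 3 | dur = max(L[3]=8, C[2]=3) = 8
step 4 | dur = max(L[4]=9, C[3]=9) = 9
step 5 | dur = max(L[5]=5, C[4]=7) = 7
step 6 | dur = max(L[6]=2, C[5]=4) = 4
step 7 | dur = max(L[7]=3, C[6]=8) = 8
step 8 | dur = max(L[8]=5, C[7]=8) = 8
step 9 | dur = C[8]=8 = 8
sum of known step durations = 64
dur[0] = total - known = 69 - 64 = 5
L[0] is the binding max in step 0, so L[0] = dur[0] = 5

L[0] = 5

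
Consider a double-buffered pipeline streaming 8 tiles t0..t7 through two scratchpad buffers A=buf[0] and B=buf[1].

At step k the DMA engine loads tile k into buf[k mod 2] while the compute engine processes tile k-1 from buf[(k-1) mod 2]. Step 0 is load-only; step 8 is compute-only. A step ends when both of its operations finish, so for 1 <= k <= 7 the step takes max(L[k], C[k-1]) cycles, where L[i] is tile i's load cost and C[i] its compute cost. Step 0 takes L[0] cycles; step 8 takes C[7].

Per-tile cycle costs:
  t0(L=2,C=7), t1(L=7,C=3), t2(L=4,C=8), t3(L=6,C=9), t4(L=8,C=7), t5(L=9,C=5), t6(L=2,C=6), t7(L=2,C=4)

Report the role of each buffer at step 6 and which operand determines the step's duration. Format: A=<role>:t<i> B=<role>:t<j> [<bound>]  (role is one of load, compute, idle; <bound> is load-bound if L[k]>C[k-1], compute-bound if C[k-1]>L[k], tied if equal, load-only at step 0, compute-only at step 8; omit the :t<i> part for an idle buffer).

step 6: A=load:t6 B=compute:t5 [compute-bound]

step 0: L[0]=2 → dur=2, Σ=2 | A=load:t0 B=idle [load-only]
step 1: L[1]=7 C[0]=7 → dur=7, Σ=9 | A=compute:t0 B=load:t1 [tied]
step 2: L[2]=4 C[1]=3 → dur=4, Σ=13 | A=load:t2 B=compute:t1 [load-bound]
step 3: L[3]=6 C[2]=8 → dur=8, Σ=21 | A=compute:t2 B=load:t3 [compute-bound]
step 4: L[4]=8 C[3]=9 → dur=9, Σ=30 | A=load:t4 B=compute:t3 [compute-bound]
step 5: L[5]=9 C[4]=7 → dur=9, Σ=39 | A=compute:t4 B=load:t5 [load-bound]
step 6: L[6]=2 C[5]=5 → dur=5, Σ=44 | A=load:t6 B=compute:t5 [compute-bound]
step 7: L[7]=2 C[6]=6 → dur=6, Σ=50 | A=compute:t6 B=load:t7 [compute-bound]
step 8: C[7]=4 → dur=4, Σ=54 | A=idle B=compute:t7 [compute-only]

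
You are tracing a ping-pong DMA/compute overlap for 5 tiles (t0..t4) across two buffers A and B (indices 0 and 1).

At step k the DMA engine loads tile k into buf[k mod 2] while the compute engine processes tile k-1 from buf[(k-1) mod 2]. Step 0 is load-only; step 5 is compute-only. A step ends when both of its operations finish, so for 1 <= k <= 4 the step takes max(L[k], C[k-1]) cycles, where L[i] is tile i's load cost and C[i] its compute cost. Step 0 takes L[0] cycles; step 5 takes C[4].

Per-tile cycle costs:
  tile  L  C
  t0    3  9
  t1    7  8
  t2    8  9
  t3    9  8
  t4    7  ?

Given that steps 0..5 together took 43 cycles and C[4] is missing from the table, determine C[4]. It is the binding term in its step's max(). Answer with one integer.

step 0 = dur = L[0]=3 = 3
step 1 = dur = max(L[1]=7, C[0]=9) = 9
step 2 = dur = max(L[2]=8, C[1]=8) = 8
step 3 = dur = max(L[3]=9, C[2]=9) = 9
step 4 = dur = max(L[4]=7, C[3]=8) = 8
step 5 = dur = C[4]=? = C[4]  (unknown; binding)
sum of known step durations = 37
dur[5] = total - known = 43 - 37 = 6
C[4] is the binding max in step 5, so C[4] = dur[5] = 6

C[4] = 6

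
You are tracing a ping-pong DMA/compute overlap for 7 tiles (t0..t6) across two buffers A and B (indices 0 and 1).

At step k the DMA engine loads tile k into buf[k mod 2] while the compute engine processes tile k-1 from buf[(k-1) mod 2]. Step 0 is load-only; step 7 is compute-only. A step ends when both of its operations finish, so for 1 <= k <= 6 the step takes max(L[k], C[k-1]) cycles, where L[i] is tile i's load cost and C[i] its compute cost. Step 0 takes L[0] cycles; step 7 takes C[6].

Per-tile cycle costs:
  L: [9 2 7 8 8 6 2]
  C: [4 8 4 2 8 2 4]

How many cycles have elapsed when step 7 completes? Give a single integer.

k=0 load=t0/9c comp=- wait=9 total=9
k=1 load=t1/2c comp=t0/4c wait=4 total=13
k=2 load=t2/7c comp=t1/8c wait=8 total=21
k=3 load=t3/8c comp=t2/4c wait=8 total=29
k=4 load=t4/8c comp=t3/2c wait=8 total=37
k=5 load=t5/6c comp=t4/8c wait=8 total=45
k=6 load=t6/2c comp=t5/2c wait=2 total=47
k=7 load=- comp=t6/4c wait=4 total=51

end_cycle[7] = 51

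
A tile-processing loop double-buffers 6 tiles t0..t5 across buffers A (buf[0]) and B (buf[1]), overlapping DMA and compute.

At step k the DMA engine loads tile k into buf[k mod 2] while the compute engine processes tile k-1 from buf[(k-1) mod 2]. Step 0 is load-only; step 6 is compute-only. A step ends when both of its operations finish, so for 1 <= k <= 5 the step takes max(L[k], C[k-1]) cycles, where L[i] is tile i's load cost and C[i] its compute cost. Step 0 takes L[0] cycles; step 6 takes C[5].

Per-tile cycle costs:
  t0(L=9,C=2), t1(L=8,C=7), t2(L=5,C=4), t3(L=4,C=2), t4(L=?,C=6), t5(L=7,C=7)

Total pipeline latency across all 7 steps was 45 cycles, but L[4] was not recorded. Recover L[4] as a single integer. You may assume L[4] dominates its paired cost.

L[4] = 3

step 0 | dur = L[0]=9 = 9
step 1 | dur = max(L[1]=8, C[0]=2) = 8
step 2 | dur = max(L[2]=5, C[1]=7) = 7
step 3 | dur = max(L[3]=4, C[2]=4) = 4
step 4 | dur = max(L[4]=?, C[3]=2) = L[4]  (unknown; binding)
step 5 | dur = max(L[5]=7, C[4]=6) = 7
step 6 | dur = C[5]=7 = 7
sum of known step durations = 42
dur[4] = total - known = 45 - 42 = 3
L[4] is the binding max in step 4, so L[4] = dur[4] = 3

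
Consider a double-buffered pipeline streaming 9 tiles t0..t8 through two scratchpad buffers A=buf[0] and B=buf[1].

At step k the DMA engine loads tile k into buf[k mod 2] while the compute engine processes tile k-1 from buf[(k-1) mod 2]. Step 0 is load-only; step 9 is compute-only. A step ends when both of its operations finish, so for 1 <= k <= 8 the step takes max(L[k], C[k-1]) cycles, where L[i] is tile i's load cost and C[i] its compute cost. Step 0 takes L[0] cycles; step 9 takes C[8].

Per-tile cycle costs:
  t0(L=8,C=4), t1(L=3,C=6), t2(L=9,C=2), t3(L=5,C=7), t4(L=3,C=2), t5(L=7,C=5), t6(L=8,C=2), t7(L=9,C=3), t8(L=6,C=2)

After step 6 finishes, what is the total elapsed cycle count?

end_cycle[6] = 48

[0] DMA t0→A (8c) ∥ CU idle ⇒ 8c, clock 8
[1] DMA t1→B (3c) ∥ CU A:t0 (4c) ⇒ 4c, clock 12
[2] DMA t2→A (9c) ∥ CU B:t1 (6c) ⇒ 9c, clock 21
[3] DMA t3→B (5c) ∥ CU A:t2 (2c) ⇒ 5c, clock 26
[4] DMA t4→A (3c) ∥ CU B:t3 (7c) ⇒ 7c, clock 33
[5] DMA t5→B (7c) ∥ CU A:t4 (2c) ⇒ 7c, clock 40
[6] DMA t6→A (8c) ∥ CU B:t5 (5c) ⇒ 8c, clock 48
[7] DMA t7→B (9c) ∥ CU A:t6 (2c) ⇒ 9c, clock 57
[8] DMA t8→A (6c) ∥ CU B:t7 (3c) ⇒ 6c, clock 63
[9] DMA idle ∥ CU A:t8 (2c) ⇒ 2c, clock 65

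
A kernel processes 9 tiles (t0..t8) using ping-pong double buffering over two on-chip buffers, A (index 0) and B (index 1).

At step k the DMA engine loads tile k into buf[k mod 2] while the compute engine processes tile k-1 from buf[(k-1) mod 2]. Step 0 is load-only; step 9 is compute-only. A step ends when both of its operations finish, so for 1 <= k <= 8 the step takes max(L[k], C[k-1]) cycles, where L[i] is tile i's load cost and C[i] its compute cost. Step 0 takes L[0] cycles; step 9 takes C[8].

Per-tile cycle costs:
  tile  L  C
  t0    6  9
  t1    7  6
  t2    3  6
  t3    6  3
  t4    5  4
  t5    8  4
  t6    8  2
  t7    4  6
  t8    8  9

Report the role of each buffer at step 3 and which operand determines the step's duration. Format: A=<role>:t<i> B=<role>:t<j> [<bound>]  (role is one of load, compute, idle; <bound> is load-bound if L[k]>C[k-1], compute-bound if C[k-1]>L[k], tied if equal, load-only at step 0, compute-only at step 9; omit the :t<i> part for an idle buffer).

step 3: A=compute:t2 B=load:t3 [tied]

k=0 load=t0/6c comp=- wait=6 total=6
k=1 load=t1/7c comp=t0/9c wait=9 total=15
k=2 load=t2/3c comp=t1/6c wait=6 total=21
k=3 load=t3/6c comp=t2/6c wait=6 total=27
k=4 load=t4/5c comp=t3/3c wait=5 total=32
k=5 load=t5/8c comp=t4/4c wait=8 total=40
k=6 load=t6/8c comp=t5/4c wait=8 total=48
k=7 load=t7/4c comp=t6/2c wait=4 total=52
k=8 load=t8/8c comp=t7/6c wait=8 total=60
k=9 load=- comp=t8/9c wait=9 total=69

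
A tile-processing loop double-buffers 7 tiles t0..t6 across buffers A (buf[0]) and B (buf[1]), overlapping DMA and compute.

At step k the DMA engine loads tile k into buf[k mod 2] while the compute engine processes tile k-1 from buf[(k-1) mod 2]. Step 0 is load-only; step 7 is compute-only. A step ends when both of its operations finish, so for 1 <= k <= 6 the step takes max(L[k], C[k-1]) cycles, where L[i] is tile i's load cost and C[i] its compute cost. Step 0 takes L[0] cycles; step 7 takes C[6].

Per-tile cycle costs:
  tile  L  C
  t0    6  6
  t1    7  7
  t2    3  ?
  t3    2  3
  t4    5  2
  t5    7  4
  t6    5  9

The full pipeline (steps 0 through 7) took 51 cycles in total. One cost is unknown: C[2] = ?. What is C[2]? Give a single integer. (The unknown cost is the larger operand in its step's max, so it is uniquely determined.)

step 0 → dur = L[0]=6 = 6
step 1 → dur = max(L[1]=7, C[0]=6) = 7
step 2 → dur = max(L[2]=3, C[1]=7) = 7
step 3 → dur = max(L[3]=2, C[2]=?) = C[2]  (unknown; binding)
step 4 → dur = max(L[4]=5, C[3]=3) = 5
step 5 → dur = max(L[5]=7, C[4]=2) = 7
step 6 → dur = max(L[6]=5, C[5]=4) = 5
step 7 → dur = C[6]=9 = 9
sum of known step durations = 46
dur[3] = total - known = 51 - 46 = 5
C[2] is the binding max in step 3, so C[2] = dur[3] = 5

C[2] = 5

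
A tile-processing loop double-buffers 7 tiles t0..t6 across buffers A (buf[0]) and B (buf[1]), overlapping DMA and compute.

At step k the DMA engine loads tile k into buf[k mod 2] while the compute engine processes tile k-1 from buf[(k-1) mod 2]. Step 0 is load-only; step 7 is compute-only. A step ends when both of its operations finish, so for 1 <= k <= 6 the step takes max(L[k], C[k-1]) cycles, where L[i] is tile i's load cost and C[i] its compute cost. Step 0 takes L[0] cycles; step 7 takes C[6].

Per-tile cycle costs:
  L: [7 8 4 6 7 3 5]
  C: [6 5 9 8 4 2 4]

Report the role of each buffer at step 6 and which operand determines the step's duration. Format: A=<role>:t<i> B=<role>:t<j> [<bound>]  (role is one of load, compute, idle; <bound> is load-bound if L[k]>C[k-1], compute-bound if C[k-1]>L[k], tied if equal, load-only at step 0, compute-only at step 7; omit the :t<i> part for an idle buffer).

step 6: A=load:t6 B=compute:t5 [load-bound]

k=0 load=t0/7c comp=- wait=7 total=7
k=1 load=t1/8c comp=t0/6c wait=8 total=15
k=2 load=t2/4c comp=t1/5c wait=5 total=20
k=3 load=t3/6c comp=t2/9c wait=9 total=29
k=4 load=t4/7c comp=t3/8c wait=8 total=37
k=5 load=t5/3c comp=t4/4c wait=4 total=41
k=6 load=t6/5c comp=t5/2c wait=5 total=46
k=7 load=- comp=t6/4c wait=4 total=50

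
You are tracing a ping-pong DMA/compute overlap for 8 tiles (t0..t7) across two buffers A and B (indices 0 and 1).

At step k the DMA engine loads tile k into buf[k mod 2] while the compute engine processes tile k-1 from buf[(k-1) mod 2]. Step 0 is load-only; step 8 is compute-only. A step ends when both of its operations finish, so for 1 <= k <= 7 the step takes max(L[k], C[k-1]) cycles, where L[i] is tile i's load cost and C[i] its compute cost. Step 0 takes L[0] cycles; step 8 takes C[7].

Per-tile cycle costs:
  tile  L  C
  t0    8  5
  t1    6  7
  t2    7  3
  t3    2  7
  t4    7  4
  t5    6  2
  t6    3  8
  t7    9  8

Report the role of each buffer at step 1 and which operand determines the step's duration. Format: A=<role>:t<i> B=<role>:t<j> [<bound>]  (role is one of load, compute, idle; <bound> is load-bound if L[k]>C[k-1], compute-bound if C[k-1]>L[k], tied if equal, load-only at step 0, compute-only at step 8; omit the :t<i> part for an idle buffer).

[0] DMA t0→A (8c) ∥ CU idle ⇒ 8c, clock 8
[1] DMA t1→B (6c) ∥ CU A:t0 (5c) ⇒ 6c, clock 14
[2] DMA t2→A (7c) ∥ CU B:t1 (7c) ⇒ 7c, clock 21
[3] DMA t3→B (2c) ∥ CU A:t2 (3c) ⇒ 3c, clock 24
[4] DMA t4→A (7c) ∥ CU B:t3 (7c) ⇒ 7c, clock 31
[5] DMA t5→B (6c) ∥ CU A:t4 (4c) ⇒ 6c, clock 37
[6] DMA t6→A (3c) ∥ CU B:t5 (2c) ⇒ 3c, clock 40
[7] DMA t7→B (9c) ∥ CU A:t6 (8c) ⇒ 9c, clock 49
[8] DMA idle ∥ CU B:t7 (8c) ⇒ 8c, clock 57

step 1: A=compute:t0 B=load:t1 [load-bound]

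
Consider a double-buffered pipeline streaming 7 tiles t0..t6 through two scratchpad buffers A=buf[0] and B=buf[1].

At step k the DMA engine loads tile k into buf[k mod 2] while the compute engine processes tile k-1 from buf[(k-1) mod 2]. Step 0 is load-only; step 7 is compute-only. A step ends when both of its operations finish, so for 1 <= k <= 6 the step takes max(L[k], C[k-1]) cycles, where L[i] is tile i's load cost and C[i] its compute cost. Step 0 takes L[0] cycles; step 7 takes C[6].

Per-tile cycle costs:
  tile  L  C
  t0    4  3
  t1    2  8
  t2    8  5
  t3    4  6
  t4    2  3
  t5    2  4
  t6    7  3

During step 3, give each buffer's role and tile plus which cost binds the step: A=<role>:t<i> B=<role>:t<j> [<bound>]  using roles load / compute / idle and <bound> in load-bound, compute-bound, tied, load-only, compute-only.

step 0: L[0]=4 → dur=4, Σ=4 | A=load:t0 B=idle [load-only]
step 1: L[1]=2 C[0]=3 → dur=3, Σ=7 | A=compute:t0 B=load:t1 [compute-bound]
step 2: L[2]=8 C[1]=8 → dur=8, Σ=15 | A=load:t2 B=compute:t1 [tied]
step 3: L[3]=4 C[2]=5 → dur=5, Σ=20 | A=compute:t2 B=load:t3 [compute-bound]
step 4: L[4]=2 C[3]=6 → dur=6, Σ=26 | A=load:t4 B=compute:t3 [compute-bound]
step 5: L[5]=2 C[4]=3 → dur=3, Σ=29 | A=compute:t4 B=load:t5 [compute-bound]
step 6: L[6]=7 C[5]=4 → dur=7, Σ=36 | A=load:t6 B=compute:t5 [load-bound]
step 7: C[6]=3 → dur=3, Σ=39 | A=compute:t6 B=idle [compute-only]

step 3: A=compute:t2 B=load:t3 [compute-bound]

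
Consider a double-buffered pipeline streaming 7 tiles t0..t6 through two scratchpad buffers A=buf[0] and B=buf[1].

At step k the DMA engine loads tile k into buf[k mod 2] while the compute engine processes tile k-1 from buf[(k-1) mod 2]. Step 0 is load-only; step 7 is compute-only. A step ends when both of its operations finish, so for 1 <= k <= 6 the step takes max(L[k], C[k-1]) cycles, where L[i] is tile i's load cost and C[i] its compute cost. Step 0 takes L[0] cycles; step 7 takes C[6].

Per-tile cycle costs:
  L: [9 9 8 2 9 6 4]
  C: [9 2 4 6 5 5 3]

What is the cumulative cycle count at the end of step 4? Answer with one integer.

end_cycle[4] = 39

k=0 load=t0/9c comp=- wait=9 total=9
k=1 load=t1/9c comp=t0/9c wait=9 total=18
k=2 load=t2/8c comp=t1/2c wait=8 total=26
k=3 load=t3/2c comp=t2/4c wait=4 total=30
k=4 load=t4/9c comp=t3/6c wait=9 total=39
k=5 load=t5/6c comp=t4/5c wait=6 total=45
k=6 load=t6/4c comp=t5/5c wait=5 total=50
k=7 load=- comp=t6/3c wait=3 total=53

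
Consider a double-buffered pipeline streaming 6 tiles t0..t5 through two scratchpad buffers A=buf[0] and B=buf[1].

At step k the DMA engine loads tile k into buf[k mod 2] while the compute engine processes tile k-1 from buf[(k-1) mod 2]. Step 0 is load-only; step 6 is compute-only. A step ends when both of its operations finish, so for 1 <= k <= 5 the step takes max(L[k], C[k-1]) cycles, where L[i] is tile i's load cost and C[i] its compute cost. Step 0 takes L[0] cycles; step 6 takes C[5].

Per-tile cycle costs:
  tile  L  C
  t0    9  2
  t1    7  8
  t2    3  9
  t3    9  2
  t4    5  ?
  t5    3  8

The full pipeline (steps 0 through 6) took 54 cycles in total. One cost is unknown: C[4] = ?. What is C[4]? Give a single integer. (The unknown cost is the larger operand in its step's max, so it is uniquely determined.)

C[4] = 8

step 0: dur = L[0]=9 = 9
step 1: dur = max(L[1]=7, C[0]=2) = 7
step 2: dur = max(L[2]=3, C[1]=8) = 8
step 3: dur = max(L[3]=9, C[2]=9) = 9
step 4: dur = max(L[4]=5, C[3]=2) = 5
step 5: dur = max(L[5]=3, C[4]=?) = C[4]  (unknown; binding)
step 6: dur = C[5]=8 = 8
sum of known step durations = 46
dur[5] = total - known = 54 - 46 = 8
C[4] is the binding max in step 5, so C[4] = dur[5] = 8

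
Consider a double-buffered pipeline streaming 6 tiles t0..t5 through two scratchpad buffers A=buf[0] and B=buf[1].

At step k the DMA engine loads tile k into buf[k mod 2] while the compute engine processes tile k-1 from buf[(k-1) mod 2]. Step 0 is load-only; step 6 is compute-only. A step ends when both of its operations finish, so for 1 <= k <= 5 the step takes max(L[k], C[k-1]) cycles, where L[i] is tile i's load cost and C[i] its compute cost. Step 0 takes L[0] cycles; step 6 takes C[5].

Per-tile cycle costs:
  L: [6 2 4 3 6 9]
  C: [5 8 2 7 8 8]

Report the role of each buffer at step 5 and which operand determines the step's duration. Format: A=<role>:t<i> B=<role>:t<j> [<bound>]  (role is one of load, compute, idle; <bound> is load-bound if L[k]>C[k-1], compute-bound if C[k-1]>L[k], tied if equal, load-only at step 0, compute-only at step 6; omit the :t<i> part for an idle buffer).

  0. 6=6c; end=6; A:t0 B:-
  1. max(2,5)=5c; end=11; A:t0 B:t1
  2. max(4,8)=8c; end=19; A:t2 B:t1
  3. max(3,2)=3c; end=22; A:t2 B:t3
  4. max(6,7)=7c; end=29; A:t4 B:t3
  5. max(9,8)=9c; end=38; A:t4 B:t5
  6. 8=8c; end=46; A:t4 B:t5

step 5: A=compute:t4 B=load:t5 [load-bound]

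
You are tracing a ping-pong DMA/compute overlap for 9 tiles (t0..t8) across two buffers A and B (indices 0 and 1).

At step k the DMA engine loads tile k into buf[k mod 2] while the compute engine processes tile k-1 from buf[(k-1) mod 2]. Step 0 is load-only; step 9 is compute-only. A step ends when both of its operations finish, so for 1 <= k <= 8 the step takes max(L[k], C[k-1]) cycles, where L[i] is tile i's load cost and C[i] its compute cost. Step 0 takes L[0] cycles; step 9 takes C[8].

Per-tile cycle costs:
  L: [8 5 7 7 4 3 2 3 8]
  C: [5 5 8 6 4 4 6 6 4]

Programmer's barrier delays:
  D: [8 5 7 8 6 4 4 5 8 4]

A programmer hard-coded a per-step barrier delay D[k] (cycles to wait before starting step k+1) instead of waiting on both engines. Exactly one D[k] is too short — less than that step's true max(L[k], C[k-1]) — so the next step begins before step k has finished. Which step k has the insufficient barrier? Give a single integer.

hazard at step 7

[0] required=L[0]=8=8 vs D=8 ok
[1] required=max(L[1]=5,C[0]=5)=5 vs D=5 ok
[2] required=max(L[2]=7,C[1]=5)=7 vs D=7 ok
[3] required=max(L[3]=7,C[2]=8)=8 vs D=8 ok
[4] required=max(L[4]=4,C[3]=6)=6 vs D=6 ok
[5] required=max(L[5]=3,C[4]=4)=4 vs D=4 ok
[6] required=max(L[6]=2,C[5]=4)=4 vs D=4 ok
[7] required=max(L[7]=3,C[6]=6)=6 vs D=5 SHORT
[8] required=max(L[8]=8,C[7]=6)=8 vs D=8 ok
[9] required=C[8]=4=4 vs D=4 ok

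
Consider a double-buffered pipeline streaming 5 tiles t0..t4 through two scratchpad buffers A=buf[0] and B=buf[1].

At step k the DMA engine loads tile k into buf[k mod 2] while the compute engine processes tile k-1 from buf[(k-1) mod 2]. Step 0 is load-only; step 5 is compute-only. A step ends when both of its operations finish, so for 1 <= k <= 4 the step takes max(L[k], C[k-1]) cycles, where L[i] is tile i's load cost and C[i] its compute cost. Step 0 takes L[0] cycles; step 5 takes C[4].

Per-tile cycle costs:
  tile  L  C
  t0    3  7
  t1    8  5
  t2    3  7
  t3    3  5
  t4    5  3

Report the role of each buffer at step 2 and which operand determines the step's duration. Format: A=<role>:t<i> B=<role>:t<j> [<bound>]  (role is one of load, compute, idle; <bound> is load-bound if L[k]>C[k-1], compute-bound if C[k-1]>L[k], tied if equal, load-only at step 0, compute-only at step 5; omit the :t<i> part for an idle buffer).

step 2: A=load:t2 B=compute:t1 [compute-bound]

[0] DMA t0→A (3c) ∥ CU idle ⇒ 3c, clock 3
[1] DMA t1→B (8c) ∥ CU A:t0 (7c) ⇒ 8c, clock 11
[2] DMA t2→A (3c) ∥ CU B:t1 (5c) ⇒ 5c, clock 16
[3] DMA t3→B (3c) ∥ CU A:t2 (7c) ⇒ 7c, clock 23
[4] DMA t4→A (5c) ∥ CU B:t3 (5c) ⇒ 5c, clock 28
[5] DMA idle ∥ CU A:t4 (3c) ⇒ 3c, clock 31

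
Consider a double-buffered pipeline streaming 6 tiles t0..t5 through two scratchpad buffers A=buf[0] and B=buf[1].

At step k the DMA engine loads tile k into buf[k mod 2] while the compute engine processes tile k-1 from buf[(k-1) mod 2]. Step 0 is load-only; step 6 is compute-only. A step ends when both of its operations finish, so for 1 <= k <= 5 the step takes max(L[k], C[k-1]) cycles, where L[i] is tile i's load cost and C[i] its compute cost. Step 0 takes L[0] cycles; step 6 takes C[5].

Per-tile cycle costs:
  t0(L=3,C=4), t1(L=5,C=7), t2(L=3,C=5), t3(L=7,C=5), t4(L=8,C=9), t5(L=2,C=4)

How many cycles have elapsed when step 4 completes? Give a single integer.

end_cycle[4] = 30

step 0: L[0]=3 → dur=3, Σ=3 | A=load:t0 B=idle [load-only]
step 1: L[1]=5 C[0]=4 → dur=5, Σ=8 | A=compute:t0 B=load:t1 [load-bound]
step 2: L[2]=3 C[1]=7 → dur=7, Σ=15 | A=load:t2 B=compute:t1 [compute-bound]
step 3: L[3]=7 C[2]=5 → dur=7, Σ=22 | A=compute:t2 B=load:t3 [load-bound]
step 4: L[4]=8 C[3]=5 → dur=8, Σ=30 | A=load:t4 B=compute:t3 [load-bound]
step 5: L[5]=2 C[4]=9 → dur=9, Σ=39 | A=compute:t4 B=load:t5 [compute-bound]
step 6: C[5]=4 → dur=4, Σ=43 | A=idle B=compute:t5 [compute-only]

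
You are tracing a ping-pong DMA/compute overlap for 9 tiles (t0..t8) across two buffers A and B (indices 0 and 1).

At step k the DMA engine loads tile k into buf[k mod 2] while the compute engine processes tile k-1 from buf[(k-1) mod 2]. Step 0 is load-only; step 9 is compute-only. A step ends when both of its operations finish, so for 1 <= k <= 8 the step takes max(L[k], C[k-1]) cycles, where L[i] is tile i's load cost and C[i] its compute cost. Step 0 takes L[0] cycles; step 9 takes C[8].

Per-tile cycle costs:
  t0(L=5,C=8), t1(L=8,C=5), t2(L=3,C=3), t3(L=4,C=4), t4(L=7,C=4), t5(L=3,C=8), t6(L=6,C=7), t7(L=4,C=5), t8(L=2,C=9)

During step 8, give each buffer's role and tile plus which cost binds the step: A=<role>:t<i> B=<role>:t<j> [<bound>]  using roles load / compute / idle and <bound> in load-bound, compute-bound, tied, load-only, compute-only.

step 0: L[0]=5 → dur=5, Σ=5 | A=load:t0 B=idle [load-only]
step 1: L[1]=8 C[0]=8 → dur=8, Σ=13 | A=compute:t0 B=load:t1 [tied]
step 2: L[2]=3 C[1]=5 → dur=5, Σ=18 | A=load:t2 B=compute:t1 [compute-bound]
step 3: L[3]=4 C[2]=3 → dur=4, Σ=22 | A=compute:t2 B=load:t3 [load-bound]
step 4: L[4]=7 C[3]=4 → dur=7, Σ=29 | A=load:t4 B=compute:t3 [load-bound]
step 5: L[5]=3 C[4]=4 → dur=4, Σ=33 | A=compute:t4 B=load:t5 [compute-bound]
step 6: L[6]=6 C[5]=8 → dur=8, Σ=41 | A=load:t6 B=compute:t5 [compute-bound]
step 7: L[7]=4 C[6]=7 → dur=7, Σ=48 | A=compute:t6 B=load:t7 [compute-bound]
step 8: L[8]=2 C[7]=5 → dur=5, Σ=53 | A=load:t8 B=compute:t7 [compute-bound]
step 9: C[8]=9 → dur=9, Σ=62 | A=compute:t8 B=idle [compute-only]

step 8: A=load:t8 B=compute:t7 [compute-bound]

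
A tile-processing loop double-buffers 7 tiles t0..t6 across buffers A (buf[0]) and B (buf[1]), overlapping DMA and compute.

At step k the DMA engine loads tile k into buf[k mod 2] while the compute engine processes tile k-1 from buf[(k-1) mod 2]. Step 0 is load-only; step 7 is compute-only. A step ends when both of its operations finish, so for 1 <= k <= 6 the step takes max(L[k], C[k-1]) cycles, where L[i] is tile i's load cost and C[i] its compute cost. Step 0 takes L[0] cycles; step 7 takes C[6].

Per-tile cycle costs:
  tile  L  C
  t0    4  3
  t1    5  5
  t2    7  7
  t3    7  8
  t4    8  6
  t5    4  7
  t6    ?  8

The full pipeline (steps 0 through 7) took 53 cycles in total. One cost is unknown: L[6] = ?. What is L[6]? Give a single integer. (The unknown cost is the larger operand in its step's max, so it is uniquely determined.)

L[6] = 8

step 0 → dur = L[0]=4 = 4
step 1 → dur = max(L[1]=5, C[0]=3) = 5
step 2 → dur = max(L[2]=7, C[1]=5) = 7
step 3 → dur = max(L[3]=7, C[2]=7) = 7
step 4 → dur = max(L[4]=8, C[3]=8) = 8
step 5 → dur = max(L[5]=4, C[4]=6) = 6
step 6 → dur = max(L[6]=?, C[5]=7) = L[6]  (unknown; binding)
step 7 → dur = C[6]=8 = 8
sum of known step durations = 45
dur[6] = total - known = 53 - 45 = 8
L[6] is the binding max in step 6, so L[6] = dur[6] = 8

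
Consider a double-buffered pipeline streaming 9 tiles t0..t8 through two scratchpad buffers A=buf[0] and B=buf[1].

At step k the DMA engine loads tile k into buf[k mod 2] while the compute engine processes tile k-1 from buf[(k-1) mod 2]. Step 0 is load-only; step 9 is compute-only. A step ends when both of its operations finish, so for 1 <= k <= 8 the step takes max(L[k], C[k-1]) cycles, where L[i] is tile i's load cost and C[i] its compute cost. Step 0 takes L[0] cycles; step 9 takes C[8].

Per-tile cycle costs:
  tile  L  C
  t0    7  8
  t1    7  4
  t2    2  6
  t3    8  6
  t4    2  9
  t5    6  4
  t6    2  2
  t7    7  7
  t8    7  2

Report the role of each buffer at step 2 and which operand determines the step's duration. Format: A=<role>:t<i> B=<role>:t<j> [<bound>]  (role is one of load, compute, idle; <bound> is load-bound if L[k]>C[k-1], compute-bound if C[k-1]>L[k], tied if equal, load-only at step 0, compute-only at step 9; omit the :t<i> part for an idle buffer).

step 2: A=load:t2 B=compute:t1 [compute-bound]

step 0: L[0]=7 → dur=7, Σ=7 | A=load:t0 B=idle [load-only]
step 1: L[1]=7 C[0]=8 → dur=8, Σ=15 | A=compute:t0 B=load:t1 [compute-bound]
step 2: L[2]=2 C[1]=4 → dur=4, Σ=19 | A=load:t2 B=compute:t1 [compute-bound]
step 3: L[3]=8 C[2]=6 → dur=8, Σ=27 | A=compute:t2 B=load:t3 [load-bound]
step 4: L[4]=2 C[3]=6 → dur=6, Σ=33 | A=load:t4 B=compute:t3 [compute-bound]
step 5: L[5]=6 C[4]=9 → dur=9, Σ=42 | A=compute:t4 B=load:t5 [compute-bound]
step 6: L[6]=2 C[5]=4 → dur=4, Σ=46 | A=load:t6 B=compute:t5 [compute-bound]
step 7: L[7]=7 C[6]=2 → dur=7, Σ=53 | A=compute:t6 B=load:t7 [load-bound]
step 8: L[8]=7 C[7]=7 → dur=7, Σ=60 | A=load:t8 B=compute:t7 [tied]
step 9: C[8]=2 → dur=2, Σ=62 | A=compute:t8 B=idle [compute-only]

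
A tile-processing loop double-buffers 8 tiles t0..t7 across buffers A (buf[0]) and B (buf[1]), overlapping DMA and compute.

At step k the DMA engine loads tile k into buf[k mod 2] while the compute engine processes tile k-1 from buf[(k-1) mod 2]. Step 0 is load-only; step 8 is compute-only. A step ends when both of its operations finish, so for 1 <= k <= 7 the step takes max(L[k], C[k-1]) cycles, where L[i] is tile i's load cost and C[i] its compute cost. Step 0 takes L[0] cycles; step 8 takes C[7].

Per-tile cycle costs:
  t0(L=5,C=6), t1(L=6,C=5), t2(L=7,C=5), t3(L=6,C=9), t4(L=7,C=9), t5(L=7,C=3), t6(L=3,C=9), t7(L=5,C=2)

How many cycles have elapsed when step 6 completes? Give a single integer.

end_cycle[6] = 45

k=0 load=t0/5c comp=- wait=5 total=5
k=1 load=t1/6c comp=t0/6c wait=6 total=11
k=2 load=t2/7c comp=t1/5c wait=7 total=18
k=3 load=t3/6c comp=t2/5c wait=6 total=24
k=4 load=t4/7c comp=t3/9c wait=9 total=33
k=5 load=t5/7c comp=t4/9c wait=9 total=42
k=6 load=t6/3c comp=t5/3c wait=3 total=45
k=7 load=t7/5c comp=t6/9c wait=9 total=54
k=8 load=- comp=t7/2c wait=2 total=56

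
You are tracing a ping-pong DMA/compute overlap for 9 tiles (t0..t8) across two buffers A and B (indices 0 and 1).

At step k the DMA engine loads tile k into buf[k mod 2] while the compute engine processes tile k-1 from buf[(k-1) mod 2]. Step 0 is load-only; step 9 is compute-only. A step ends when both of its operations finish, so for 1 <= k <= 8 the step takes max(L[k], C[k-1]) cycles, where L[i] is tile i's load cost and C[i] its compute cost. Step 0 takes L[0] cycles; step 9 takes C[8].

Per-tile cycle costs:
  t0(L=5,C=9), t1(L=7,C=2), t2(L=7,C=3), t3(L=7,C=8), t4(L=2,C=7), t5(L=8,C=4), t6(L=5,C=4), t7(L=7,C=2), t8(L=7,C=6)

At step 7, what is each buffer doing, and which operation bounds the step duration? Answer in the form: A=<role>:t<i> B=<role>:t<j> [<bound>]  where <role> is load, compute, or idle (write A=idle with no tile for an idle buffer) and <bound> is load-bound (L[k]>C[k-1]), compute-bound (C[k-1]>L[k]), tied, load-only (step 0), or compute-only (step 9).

step 7: A=compute:t6 B=load:t7 [load-bound]

step 0: L[0]=5 → dur=5, Σ=5 | A=load:t0 B=idle [load-only]
step 1: L[1]=7 C[0]=9 → dur=9, Σ=14 | A=compute:t0 B=load:t1 [compute-bound]
step 2: L[2]=7 C[1]=2 → dur=7, Σ=21 | A=load:t2 B=compute:t1 [load-bound]
step 3: L[3]=7 C[2]=3 → dur=7, Σ=28 | A=compute:t2 B=load:t3 [load-bound]
step 4: L[4]=2 C[3]=8 → dur=8, Σ=36 | A=load:t4 B=compute:t3 [compute-bound]
step 5: L[5]=8 C[4]=7 → dur=8, Σ=44 | A=compute:t4 B=load:t5 [load-bound]
step 6: L[6]=5 C[5]=4 → dur=5, Σ=49 | A=load:t6 B=compute:t5 [load-bound]
step 7: L[7]=7 C[6]=4 → dur=7, Σ=56 | A=compute:t6 B=load:t7 [load-bound]
step 8: L[8]=7 C[7]=2 → dur=7, Σ=63 | A=load:t8 B=compute:t7 [load-bound]
step 9: C[8]=6 → dur=6, Σ=69 | A=compute:t8 B=idle [compute-only]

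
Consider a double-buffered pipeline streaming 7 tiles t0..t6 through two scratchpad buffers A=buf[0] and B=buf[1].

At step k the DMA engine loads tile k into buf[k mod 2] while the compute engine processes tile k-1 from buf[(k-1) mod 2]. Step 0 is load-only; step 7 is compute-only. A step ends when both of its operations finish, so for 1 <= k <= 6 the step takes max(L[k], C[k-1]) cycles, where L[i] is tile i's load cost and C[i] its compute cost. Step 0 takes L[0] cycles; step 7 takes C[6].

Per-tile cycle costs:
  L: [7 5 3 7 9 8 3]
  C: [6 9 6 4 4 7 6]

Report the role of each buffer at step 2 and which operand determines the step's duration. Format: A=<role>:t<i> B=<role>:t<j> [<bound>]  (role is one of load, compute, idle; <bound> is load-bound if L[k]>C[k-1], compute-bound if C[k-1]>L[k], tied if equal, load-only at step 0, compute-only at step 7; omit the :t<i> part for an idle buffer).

step 2: A=load:t2 B=compute:t1 [compute-bound]

[0] DMA t0→A (7c) ∥ CU idle ⇒ 7c, clock 7
[1] DMA t1→B (5c) ∥ CU A:t0 (6c) ⇒ 6c, clock 13
[2] DMA t2→A (3c) ∥ CU B:t1 (9c) ⇒ 9c, clock 22
[3] DMA t3→B (7c) ∥ CU A:t2 (6c) ⇒ 7c, clock 29
[4] DMA t4→A (9c) ∥ CU B:t3 (4c) ⇒ 9c, clock 38
[5] DMA t5→B (8c) ∥ CU A:t4 (4c) ⇒ 8c, clock 46
[6] DMA t6→A (3c) ∥ CU B:t5 (7c) ⇒ 7c, clock 53
[7] DMA idle ∥ CU A:t6 (6c) ⇒ 6c, clock 59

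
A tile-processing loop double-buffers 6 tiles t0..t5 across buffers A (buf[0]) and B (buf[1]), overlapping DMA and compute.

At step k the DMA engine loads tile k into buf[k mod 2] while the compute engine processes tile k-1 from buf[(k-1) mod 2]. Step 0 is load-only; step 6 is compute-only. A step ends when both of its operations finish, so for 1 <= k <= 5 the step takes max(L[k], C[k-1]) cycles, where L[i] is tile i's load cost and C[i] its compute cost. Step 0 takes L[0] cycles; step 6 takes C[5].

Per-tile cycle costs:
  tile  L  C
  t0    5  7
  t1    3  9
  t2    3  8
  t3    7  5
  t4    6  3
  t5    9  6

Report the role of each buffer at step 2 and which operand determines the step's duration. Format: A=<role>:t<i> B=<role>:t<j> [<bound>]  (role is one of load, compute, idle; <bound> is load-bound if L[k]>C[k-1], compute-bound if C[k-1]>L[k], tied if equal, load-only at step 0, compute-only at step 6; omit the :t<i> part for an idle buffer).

step 2: A=load:t2 B=compute:t1 [compute-bound]

k=0 load=t0/5c comp=- wait=5 total=5
k=1 load=t1/3c comp=t0/7c wait=7 total=12
k=2 load=t2/3c comp=t1/9c wait=9 total=21
k=3 load=t3/7c comp=t2/8c wait=8 total=29
k=4 load=t4/6c comp=t3/5c wait=6 total=35
k=5 load=t5/9c comp=t4/3c wait=9 total=44
k=6 load=- comp=t5/6c wait=6 total=50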